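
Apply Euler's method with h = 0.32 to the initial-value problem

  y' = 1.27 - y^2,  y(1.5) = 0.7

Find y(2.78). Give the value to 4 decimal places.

Euler: y_{n+1} = y_n + h·f(t_n, y_n).
t=1.500000, y=0.700000: f=0.780000 → y ← 0.700000 + 0.32·0.780000 = 0.949600
t=1.820000, y=0.949600: f=0.368260 → y ← 0.949600 + 0.32·0.368260 = 1.067443
t=2.140000, y=1.067443: f=0.130565 → y ← 1.067443 + 0.32·0.130565 = 1.109224
t=2.460000, y=1.109224: f=0.039622 → y ← 1.109224 + 0.32·0.039622 = 1.121903
y(2.78) ≈ 1.1219

1.1219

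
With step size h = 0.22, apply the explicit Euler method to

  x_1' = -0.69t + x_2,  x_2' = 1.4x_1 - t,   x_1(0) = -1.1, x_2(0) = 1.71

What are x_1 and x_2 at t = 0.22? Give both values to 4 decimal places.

Euler on (x_1,x_2): x_1_{n+1} = x_1_n + h·x_1', x_2_{n+1} = x_2_n + h·x_2'.
0.000000: (-1.100000, 1.710000); f=(1.710000, -1.540000) → (-0.723800, 1.371200)
(x_1(0.22), x_2(0.22)) ≈ (-0.7238, 1.3712)

-0.7238, 1.3712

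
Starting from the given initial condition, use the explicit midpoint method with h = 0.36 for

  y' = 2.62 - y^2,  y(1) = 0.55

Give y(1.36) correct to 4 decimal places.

1.1565

Midpoint: k1 = f(s_n, y_n); k2 = f(s_n + h/2, y_n + (h/2)·k1); y_{n+1} = y_n + h·k2.
s=1.000000, y=0.550000:
  k1 = f(1.000000, 0.550000) = 2.317500
  k2 = f(1.180000, 0.967150) = 1.684621
  y ← 0.550000 + 0.36·1.684621 = 1.156464
y(1.36) ≈ 1.1565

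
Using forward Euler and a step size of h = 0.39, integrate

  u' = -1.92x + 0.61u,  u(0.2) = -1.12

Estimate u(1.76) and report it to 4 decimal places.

-5.5254

Euler: u_{n+1} = u_n + h·f(x_n, u_n).
x=0.200000, u=-1.120000: f=-1.067200 → u ← -1.120000 + 0.39·(-1.067200) = -1.536208
x=0.590000, u=-1.536208: f=-2.069887 → u ← -1.536208 + 0.39·(-2.069887) = -2.343464
x=0.980000, u=-2.343464: f=-3.311113 → u ← -2.343464 + 0.39·(-3.311113) = -3.634798
x=1.370000, u=-3.634798: f=-4.847627 → u ← -3.634798 + 0.39·(-4.847627) = -5.525372
u(1.76) ≈ -5.5254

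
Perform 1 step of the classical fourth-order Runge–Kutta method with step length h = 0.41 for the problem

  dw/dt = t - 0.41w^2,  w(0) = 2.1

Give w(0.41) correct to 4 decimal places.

RK4: k1 = f(t_n, w_n); k2 = f(t_n + h/2, w_n + (h/2)·k1); k3 = f(t_n + h/2, w_n + (h/2)·k2); k4 = f(t_n + h, w_n + h·k3); w_{n+1} = w_n + (h/6)·(k1 + 2k2 + 2k3 + k4).
t=0.000000, w=2.100000:
  k1 = f(0.000000, 2.100000) = -1.808100
  k2 = f(0.205000, 1.729340) = -1.021152
  k3 = f(0.205000, 1.890664) = -1.260590
  k4 = f(0.410000, 1.583158) = -0.617620
  w ← 2.100000 + (0.41/6)·(k1 + 2k2 + 2k3 + k4) = 1.622404
w(0.41) ≈ 1.6224

1.6224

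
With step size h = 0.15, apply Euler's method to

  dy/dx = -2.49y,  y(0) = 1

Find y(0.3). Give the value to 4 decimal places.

0.3925

Euler: y_{n+1} = y_n + h·f(x_n, y_n).
x=0.000000, y=1.000000: f=-2.490000 → y ← 1.000000 + 0.15·(-2.490000) = 0.626500
x=0.150000, y=0.626500: f=-1.559985 → y ← 0.626500 + 0.15·(-1.559985) = 0.392502
y(0.3) ≈ 0.3925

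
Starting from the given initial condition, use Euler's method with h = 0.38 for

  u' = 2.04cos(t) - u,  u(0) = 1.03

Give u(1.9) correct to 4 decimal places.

0.8365

Euler: u_{n+1} = u_n + h·f(t_n, u_n).
t=0.000000, u=1.030000: f=1.010000 → u ← 1.030000 + 0.38·1.010000 = 1.413800
t=0.380000, u=1.413800: f=0.480676 → u ← 1.413800 + 0.38·0.480676 = 1.596457
t=0.760000, u=1.596457: f=-0.117791 → u ← 1.596457 + 0.38·(-0.117791) = 1.551696
t=1.140000, u=1.551696: f=-0.699803 → u ← 1.551696 + 0.38·(-0.699803) = 1.285771
t=1.520000, u=1.285771: f=-1.182191 → u ← 1.285771 + 0.38·(-1.182191) = 0.836538
u(1.9) ≈ 0.8365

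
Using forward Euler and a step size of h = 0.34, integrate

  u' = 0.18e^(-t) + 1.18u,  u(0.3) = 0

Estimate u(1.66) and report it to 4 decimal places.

0.2366

Euler: u_{n+1} = u_n + h·f(t_n, u_n).
t=0.300000, u=0.000000: f=0.133347 → u ← 0.000000 + 0.34·0.133347 = 0.045338
t=0.640000, u=0.045338: f=0.148412 → u ← 0.045338 + 0.34·0.148412 = 0.095798
t=0.980000, u=0.095798: f=0.180598 → u ← 0.095798 + 0.34·0.180598 = 0.157201
t=1.320000, u=0.157201: f=0.233582 → u ← 0.157201 + 0.34·0.233582 = 0.236619
u(1.66) ≈ 0.2366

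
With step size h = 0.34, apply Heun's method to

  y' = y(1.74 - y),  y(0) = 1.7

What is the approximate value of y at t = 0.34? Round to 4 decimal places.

1.7165

Heun: k1 = f(t_n, y_n); k2 = f(t_n + h, y_n + h·k1); y_{n+1} = y_n + (h/2)·(k1 + k2).
t=0.000000, y=1.700000:
  k1 = f(0.000000, 1.700000) = 0.068000
  k2 = f(0.340000, 1.723120) = 0.029086
  y ← 1.700000 + (0.34/2)·(0.068000 + 0.029086) = 1.716505
y(0.34) ≈ 1.7165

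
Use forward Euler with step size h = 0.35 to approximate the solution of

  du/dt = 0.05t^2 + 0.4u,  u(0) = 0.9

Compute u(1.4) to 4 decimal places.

1.5519

Euler: u_{n+1} = u_n + h·f(t_n, u_n).
t=0.000000, u=0.900000: f=0.360000 → u ← 0.900000 + 0.35·0.360000 = 1.026000
t=0.350000, u=1.026000: f=0.416525 → u ← 1.026000 + 0.35·0.416525 = 1.171784
t=0.700000, u=1.171784: f=0.493214 → u ← 1.171784 + 0.35·0.493214 = 1.344408
t=1.050000, u=1.344408: f=0.592888 → u ← 1.344408 + 0.35·0.592888 = 1.551919
u(1.4) ≈ 1.5519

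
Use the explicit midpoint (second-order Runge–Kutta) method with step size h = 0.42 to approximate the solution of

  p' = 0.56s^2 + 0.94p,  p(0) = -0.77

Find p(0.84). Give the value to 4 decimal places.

-1.5533

Midpoint: k1 = f(s_n, p_n); k2 = f(s_n + h/2, p_n + (h/2)·k1); p_{n+1} = p_n + h·k2.
s=0.000000, p=-0.770000:
  k1 = f(0.000000, -0.770000) = -0.723800
  k2 = f(0.210000, -0.921998) = -0.841982
  p ← -0.770000 + 0.42·(-0.841982) = -1.123632
s=0.420000, p=-1.123632:
  k1 = f(0.420000, -1.123632) = -0.957431
  k2 = f(0.630000, -1.324693) = -1.022947
  p ← -1.123632 + 0.42·(-1.022947) = -1.553270
p(0.84) ≈ -1.5533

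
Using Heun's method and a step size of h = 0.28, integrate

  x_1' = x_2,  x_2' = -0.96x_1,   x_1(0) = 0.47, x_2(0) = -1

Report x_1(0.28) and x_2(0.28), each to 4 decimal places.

0.1723, -1.0887

Heun on (x_1,x_2): k1 = f(x_n, state_n); k2 = f(x_n + h, state_n + h·k1); state_{n+1} = state_n + (h/2)·(k1 + k2).
0.000000: (0.470000, -1.000000)
  k1 = (-1.000000, -0.451200)
  predictor → (0.190000, -1.126336)
  k2 = (-1.126336, -0.182400)
  → (0.172313, -1.088704)
(x_1(0.28), x_2(0.28)) ≈ (0.1723, -1.0887)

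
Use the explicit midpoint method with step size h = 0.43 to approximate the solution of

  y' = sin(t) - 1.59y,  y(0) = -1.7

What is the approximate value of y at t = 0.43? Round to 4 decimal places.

Midpoint: k1 = f(t_n, y_n); k2 = f(t_n + h/2, y_n + (h/2)·k1); y_{n+1} = y_n + h·k2.
t=0.000000, y=-1.700000:
  k1 = f(0.000000, -1.700000) = 2.703000
  k2 = f(0.215000, -1.118855) = 1.992327
  y ← -1.700000 + 0.43·1.992327 = -0.843299
y(0.43) ≈ -0.8433

-0.8433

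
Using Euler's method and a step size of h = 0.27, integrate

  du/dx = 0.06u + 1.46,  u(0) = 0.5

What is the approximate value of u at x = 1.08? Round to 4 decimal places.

2.1487

Euler: u_{n+1} = u_n + h·f(x_n, u_n).
x=0.000000, u=0.500000: f=1.490000 → u ← 0.500000 + 0.27·1.490000 = 0.902300
x=0.270000, u=0.902300: f=1.514138 → u ← 0.902300 + 0.27·1.514138 = 1.311117
x=0.540000, u=1.311117: f=1.538667 → u ← 1.311117 + 0.27·1.538667 = 1.726557
x=0.810000, u=1.726557: f=1.563593 → u ← 1.726557 + 0.27·1.563593 = 2.148728
u(1.08) ≈ 2.1487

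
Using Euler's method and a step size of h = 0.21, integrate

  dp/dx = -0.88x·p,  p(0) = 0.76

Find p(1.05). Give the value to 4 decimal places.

Euler: p_{n+1} = p_n + h·f(x_n, p_n).
x=0.000000, p=0.760000: f=0.000000 → p ← 0.760000 + 0.21·0.000000 = 0.760000
x=0.210000, p=0.760000: f=-0.140448 → p ← 0.760000 + 0.21·(-0.140448) = 0.730506
x=0.420000, p=0.730506: f=-0.269995 → p ← 0.730506 + 0.21·(-0.269995) = 0.673807
x=0.630000, p=0.673807: f=-0.373559 → p ← 0.673807 + 0.21·(-0.373559) = 0.595360
x=0.840000, p=0.595360: f=-0.440090 → p ← 0.595360 + 0.21·(-0.440090) = 0.502941
p(1.05) ≈ 0.5029

0.5029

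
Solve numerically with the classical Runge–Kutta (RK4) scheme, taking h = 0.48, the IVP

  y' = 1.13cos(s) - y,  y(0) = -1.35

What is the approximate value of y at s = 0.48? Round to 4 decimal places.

-0.4235

RK4: k1 = f(s_n, y_n); k2 = f(s_n + h/2, y_n + (h/2)·k1); k3 = f(s_n + h/2, y_n + (h/2)·k2); k4 = f(s_n + h, y_n + h·k3); y_{n+1} = y_n + (h/6)·(k1 + 2k2 + 2k3 + k4).
s=0.000000, y=-1.350000:
  k1 = f(0.000000, -1.350000) = 2.480000
  k2 = f(0.240000, -0.754800) = 1.852412
  k3 = f(0.240000, -0.905421) = 2.003033
  k4 = f(0.480000, -0.388544) = 1.390848
  y ← -1.350000 + (0.48/6)·(k1 + 2k2 + 2k3 + k4) = -0.423461
y(0.48) ≈ -0.4235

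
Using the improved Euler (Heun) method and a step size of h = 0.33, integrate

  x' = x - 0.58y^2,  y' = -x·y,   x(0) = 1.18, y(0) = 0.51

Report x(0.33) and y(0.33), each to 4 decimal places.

1.5913, 0.3326

Heun on (x,y): k1 = f(t_n, state_n); k2 = f(t_n + h, state_n + h·k1); state_{n+1} = state_n + (h/2)·(k1 + k2).
0.000000: (1.180000, 0.510000)
  k1 = (1.029142, -0.601800)
  predictor → (1.519617, 0.311406)
  k2 = (1.463372, -0.473218)
  → (1.591265, 0.332622)
(x(0.33), y(0.33)) ≈ (1.5913, 0.3326)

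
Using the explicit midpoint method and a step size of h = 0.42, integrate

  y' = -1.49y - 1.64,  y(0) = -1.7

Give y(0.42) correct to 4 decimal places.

-1.4423

Midpoint: k1 = f(t_n, y_n); k2 = f(t_n + h/2, y_n + (h/2)·k1); y_{n+1} = y_n + h·k2.
t=0.000000, y=-1.700000:
  k1 = f(0.000000, -1.700000) = 0.893000
  k2 = f(0.210000, -1.512470) = 0.613580
  y ← -1.700000 + 0.42·0.613580 = -1.442296
y(0.42) ≈ -1.4423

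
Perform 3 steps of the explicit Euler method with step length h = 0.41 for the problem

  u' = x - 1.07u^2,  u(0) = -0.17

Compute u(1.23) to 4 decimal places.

0.3066

Euler: u_{n+1} = u_n + h·f(x_n, u_n).
x=0.000000, u=-0.170000: f=-0.030923 → u ← -0.170000 + 0.41·(-0.030923) = -0.182678
x=0.410000, u=-0.182678: f=0.374293 → u ← -0.182678 + 0.41·0.374293 = -0.029218
x=0.820000, u=-0.029218: f=0.819087 → u ← -0.029218 + 0.41·0.819087 = 0.306607
u(1.23) ≈ 0.3066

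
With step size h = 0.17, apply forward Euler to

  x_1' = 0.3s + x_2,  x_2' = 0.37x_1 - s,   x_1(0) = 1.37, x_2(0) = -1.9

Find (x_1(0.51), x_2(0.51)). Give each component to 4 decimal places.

0.4626, -1.7877

Euler on (x_1,x_2): x_1_{n+1} = x_1_n + h·x_1', x_2_{n+1} = x_2_n + h·x_2'.
0.000000: (1.370000, -1.900000); f=(-1.900000, 0.506900) → (1.047000, -1.813827)
0.170000: (1.047000, -1.813827); f=(-1.762827, 0.217390) → (0.747319, -1.776871)
0.340000: (0.747319, -1.776871); f=(-1.674871, -0.063492) → (0.462591, -1.787664)
(x_1(0.51), x_2(0.51)) ≈ (0.4626, -1.7877)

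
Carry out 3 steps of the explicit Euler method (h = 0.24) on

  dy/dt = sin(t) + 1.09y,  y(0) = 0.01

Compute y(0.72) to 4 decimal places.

Euler: y_{n+1} = y_n + h·f(t_n, y_n).
t=0.000000, y=0.010000: f=0.010900 → y ← 0.010000 + 0.24·0.010900 = 0.012616
t=0.240000, y=0.012616: f=0.251454 → y ← 0.012616 + 0.24·0.251454 = 0.072965
t=0.480000, y=0.072965: f=0.541311 → y ← 0.072965 + 0.24·0.541311 = 0.202880
y(0.72) ≈ 0.2029

0.2029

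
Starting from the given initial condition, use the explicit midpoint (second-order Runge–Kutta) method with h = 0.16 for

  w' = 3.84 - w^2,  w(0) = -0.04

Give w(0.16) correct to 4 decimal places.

0.5630

Midpoint: k1 = f(t_n, w_n); k2 = f(t_n + h/2, w_n + (h/2)·k1); w_{n+1} = w_n + h·k2.
t=0.000000, w=-0.040000:
  k1 = f(0.000000, -0.040000) = 3.838400
  k2 = f(0.080000, 0.267072) = 3.768673
  w ← -0.040000 + 0.16·3.768673 = 0.562988
w(0.16) ≈ 0.5630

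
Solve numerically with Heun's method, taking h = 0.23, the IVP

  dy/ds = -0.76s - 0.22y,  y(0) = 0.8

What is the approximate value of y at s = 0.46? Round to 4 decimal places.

Heun: k1 = f(s_n, y_n); k2 = f(s_n + h, y_n + h·k1); y_{n+1} = y_n + (h/2)·(k1 + k2).
s=0.000000, y=0.800000:
  k1 = f(0.000000, 0.800000) = -0.176000
  k2 = f(0.230000, 0.759520) = -0.341894
  y ← 0.800000 + (0.23/2)·(-0.176000 + (-0.341894)) = 0.740442
s=0.230000, y=0.740442:
  k1 = f(0.230000, 0.740442) = -0.337697
  k2 = f(0.460000, 0.662772) = -0.495410
  y ← 0.740442 + (0.23/2)·(-0.337697 + (-0.495410)) = 0.644635
y(0.46) ≈ 0.6446

0.6446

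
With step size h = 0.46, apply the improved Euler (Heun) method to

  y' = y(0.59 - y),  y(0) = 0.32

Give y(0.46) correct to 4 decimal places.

0.3589

Heun: k1 = f(t_n, y_n); k2 = f(t_n + h, y_n + h·k1); y_{n+1} = y_n + (h/2)·(k1 + k2).
t=0.000000, y=0.320000:
  k1 = f(0.000000, 0.320000) = 0.086400
  k2 = f(0.460000, 0.359744) = 0.082833
  y ← 0.320000 + (0.46/2)·(0.086400 + 0.082833) = 0.358924
y(0.46) ≈ 0.3589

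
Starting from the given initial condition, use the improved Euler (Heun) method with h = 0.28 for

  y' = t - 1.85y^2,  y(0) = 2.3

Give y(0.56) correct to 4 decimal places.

0.7366

Heun: k1 = f(t_n, y_n); k2 = f(t_n + h, y_n + h·k1); y_{n+1} = y_n + (h/2)·(k1 + k2).
t=0.000000, y=2.300000:
  k1 = f(0.000000, 2.300000) = -9.786500
  k2 = f(0.280000, -0.440220) = -0.078518
  y ← 2.300000 + (0.28/2)·(-9.786500 + (-0.078518)) = 0.918897
t=0.280000, y=0.918897:
  k1 = f(0.280000, 0.918897) = -1.282089
  k2 = f(0.560000, 0.559912) = -0.019979
  y ← 0.918897 + (0.28/2)·(-1.282089 + (-0.019979)) = 0.736608
y(0.56) ≈ 0.7366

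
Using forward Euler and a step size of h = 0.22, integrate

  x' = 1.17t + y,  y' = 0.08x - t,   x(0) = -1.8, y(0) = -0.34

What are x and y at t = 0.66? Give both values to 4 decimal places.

Euler on (x,y): x_{n+1} = x_n + h·x', y_{n+1} = y_n + h·y'.
0.000000: (-1.800000, -0.340000); f=(-0.340000, -0.144000) → (-1.874800, -0.371680)
0.220000: (-1.874800, -0.371680); f=(-0.114280, -0.369984) → (-1.899942, -0.453076)
0.440000: (-1.899942, -0.453076); f=(0.061724, -0.591995) → (-1.886362, -0.583315)
(x(0.66), y(0.66)) ≈ (-1.8864, -0.5833)

-1.8864, -0.5833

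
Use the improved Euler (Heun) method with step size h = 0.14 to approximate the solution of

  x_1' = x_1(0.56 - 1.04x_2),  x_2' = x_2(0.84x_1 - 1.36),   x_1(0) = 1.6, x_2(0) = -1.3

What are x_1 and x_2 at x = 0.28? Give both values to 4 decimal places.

2.7436, -1.4514

Heun on (x_1,x_2): k1 = f(x_n, state_n); k2 = f(x_n + h, state_n + h·k1); state_{n+1} = state_n + (h/2)·(k1 + k2).
0.000000: (1.600000, -1.300000)
  k1 = (3.059200, 0.020800)
  predictor → (2.028288, -1.297088)
  k2 = (3.871944, -0.445889)
  → (2.085180, -1.329756)
0.140000: (2.085180, -1.329756)
  k1 = (4.051393, -0.520668)
  predictor → (2.652375, -1.402650)
  k2 = (5.354498, -1.217493)
  → (2.743592, -1.451428)
(x_1(0.28), x_2(0.28)) ≈ (2.7436, -1.4514)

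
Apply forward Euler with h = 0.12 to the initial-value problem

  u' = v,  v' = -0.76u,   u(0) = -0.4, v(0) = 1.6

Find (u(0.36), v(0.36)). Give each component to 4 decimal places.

Euler on (u,v): u_{n+1} = u_n + h·u', v_{n+1} = v_n + h·v'.
0.000000: (-0.400000, 1.600000); f=(1.600000, 0.304000) → (-0.208000, 1.636480)
0.120000: (-0.208000, 1.636480); f=(1.636480, 0.158080) → (-0.011622, 1.655450)
0.240000: (-0.011622, 1.655450); f=(1.655450, 0.008833) → (0.187032, 1.656510)
(u(0.36), v(0.36)) ≈ (0.1870, 1.6565)

0.1870, 1.6565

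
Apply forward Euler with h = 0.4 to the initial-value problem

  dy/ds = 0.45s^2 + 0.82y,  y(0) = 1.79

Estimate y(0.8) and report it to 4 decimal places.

3.1856

Euler: y_{n+1} = y_n + h·f(s_n, y_n).
s=0.000000, y=1.790000: f=1.467800 → y ← 1.790000 + 0.4·1.467800 = 2.377120
s=0.400000, y=2.377120: f=2.021238 → y ← 2.377120 + 0.4·2.021238 = 3.185615
y(0.8) ≈ 3.1856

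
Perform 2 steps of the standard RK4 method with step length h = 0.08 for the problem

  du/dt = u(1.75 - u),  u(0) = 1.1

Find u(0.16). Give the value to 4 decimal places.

1.2097

RK4: k1 = f(t_n, u_n); k2 = f(t_n + h/2, u_n + (h/2)·k1); k3 = f(t_n + h/2, u_n + (h/2)·k2); k4 = f(t_n + h, u_n + h·k3); u_{n+1} = u_n + (h/6)·(k1 + 2k2 + 2k3 + k4).
t=0.000000, u=1.100000:
  k1 = f(0.000000, 1.100000) = 0.715000
  k2 = f(0.040000, 1.128600) = 0.701312
  k3 = f(0.040000, 1.128052) = 0.701589
  k4 = f(0.080000, 1.156127) = 0.686593
  u ← 1.100000 + (0.08/6)·(k1 + 2k2 + 2k3 + k4) = 1.156099
t=0.080000, u=1.156099:
  k1 = f(0.080000, 1.156099) = 0.686609
  k2 = f(0.120000, 1.183563) = 0.670414
  k3 = f(0.120000, 1.182915) = 0.670813
  k4 = f(0.160000, 1.209764) = 0.653558
  u ← 1.156099 + (0.08/6)·(k1 + 2k2 + 2k3 + k4) = 1.209734
u(0.16) ≈ 1.2097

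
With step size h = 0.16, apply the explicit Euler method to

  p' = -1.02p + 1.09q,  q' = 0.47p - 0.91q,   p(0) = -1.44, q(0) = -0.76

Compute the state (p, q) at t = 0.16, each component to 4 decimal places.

-1.3375, -0.7576

Euler on (p,q): p_{n+1} = p_n + h·p', q_{n+1} = q_n + h·q'.
0.000000: (-1.440000, -0.760000); f=(0.640400, 0.014800) → (-1.337536, -0.757632)
(p(0.16), q(0.16)) ≈ (-1.3375, -0.7576)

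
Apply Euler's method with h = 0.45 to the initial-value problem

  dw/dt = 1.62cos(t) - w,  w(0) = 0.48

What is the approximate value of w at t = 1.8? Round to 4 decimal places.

Euler: w_{n+1} = w_n + h·f(t_n, w_n).
t=0.000000, w=0.480000: f=1.140000 → w ← 0.480000 + 0.45·1.140000 = 0.993000
t=0.450000, w=0.993000: f=0.465724 → w ← 0.993000 + 0.45·0.465724 = 1.202576
t=0.900000, w=1.202576: f=-0.195568 → w ← 1.202576 + 0.45·(-0.195568) = 1.114570
t=1.350000, w=1.114570: f=-0.759780 → w ← 1.114570 + 0.45·(-0.759780) = 0.772670
w(1.8) ≈ 0.7727

0.7727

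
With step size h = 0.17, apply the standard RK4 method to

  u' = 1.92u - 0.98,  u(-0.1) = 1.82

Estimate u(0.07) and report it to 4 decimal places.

RK4: k1 = f(x_n, u_n); k2 = f(x_n + h/2, u_n + (h/2)·k1); k3 = f(x_n + h/2, u_n + (h/2)·k2); k4 = f(x_n + h, u_n + h·k3); u_{n+1} = u_n + (h/6)·(k1 + 2k2 + 2k3 + k4).
x=-0.100000, u=1.820000:
  k1 = f(-0.100000, 1.820000) = 2.514400
  k2 = f(-0.015000, 2.033724) = 2.924750
  k3 = f(-0.015000, 2.068604) = 2.991719
  k4 = f(0.070000, 2.328592) = 3.490897
  u ← 1.820000 + (0.17/6)·(k1 + 2k2 + 2k3 + k4) = 2.325417
u(0.07) ≈ 2.3254

2.3254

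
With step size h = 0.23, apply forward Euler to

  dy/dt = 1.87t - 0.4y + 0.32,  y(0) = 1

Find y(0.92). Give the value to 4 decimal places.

Euler: y_{n+1} = y_n + h·f(t_n, y_n).
t=0.000000, y=1.000000: f=-0.080000 → y ← 1.000000 + 0.23·(-0.080000) = 0.981600
t=0.230000, y=0.981600: f=0.357460 → y ← 0.981600 + 0.23·0.357460 = 1.063816
t=0.460000, y=1.063816: f=0.754674 → y ← 1.063816 + 0.23·0.754674 = 1.237391
t=0.690000, y=1.237391: f=1.115344 → y ← 1.237391 + 0.23·1.115344 = 1.493920
y(0.92) ≈ 1.4939

1.4939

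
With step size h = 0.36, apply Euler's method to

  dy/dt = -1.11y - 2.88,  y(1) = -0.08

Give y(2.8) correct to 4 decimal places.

Euler: y_{n+1} = y_n + h·f(t_n, y_n).
t=1.000000, y=-0.080000: f=-2.791200 → y ← -0.080000 + 0.36·(-2.791200) = -1.084832
t=1.360000, y=-1.084832: f=-1.675836 → y ← -1.084832 + 0.36·(-1.675836) = -1.688133
t=1.720000, y=-1.688133: f=-1.006172 → y ← -1.688133 + 0.36·(-1.006172) = -2.050355
t=2.080000, y=-2.050355: f=-0.604106 → y ← -2.050355 + 0.36·(-0.604106) = -2.267833
t=2.440000, y=-2.267833: f=-0.362705 → y ← -2.267833 + 0.36·(-0.362705) = -2.398407
y(2.8) ≈ -2.3984

-2.3984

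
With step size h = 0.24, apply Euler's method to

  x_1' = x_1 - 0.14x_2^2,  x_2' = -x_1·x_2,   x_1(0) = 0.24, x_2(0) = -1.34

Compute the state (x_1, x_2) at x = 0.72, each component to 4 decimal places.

Euler on (x_1,x_2): x_1_{n+1} = x_1_n + h·x_1', x_2_{n+1} = x_2_n + h·x_2'.
0.000000: (0.240000, -1.340000); f=(-0.011384, 0.321600) → (0.237268, -1.262816)
0.240000: (0.237268, -1.262816); f=(0.014009, 0.299626) → (0.240630, -1.190906)
0.480000: (0.240630, -1.190906); f=(0.042074, 0.286568) → (0.250728, -1.122130)
(x_1(0.72), x_2(0.72)) ≈ (0.2507, -1.1221)

0.2507, -1.1221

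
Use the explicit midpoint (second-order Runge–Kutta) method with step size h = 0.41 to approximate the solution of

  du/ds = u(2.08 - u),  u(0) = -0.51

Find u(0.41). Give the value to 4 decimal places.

-1.4258

Midpoint: k1 = f(s_n, u_n); k2 = f(s_n + h/2, u_n + (h/2)·k1); u_{n+1} = u_n + h·k2.
s=0.000000, u=-0.510000:
  k1 = f(0.000000, -0.510000) = -1.320900
  k2 = f(0.205000, -0.780784) = -2.233656
  u ← -0.510000 + 0.41·(-2.233656) = -1.425799
u(0.41) ≈ -1.4258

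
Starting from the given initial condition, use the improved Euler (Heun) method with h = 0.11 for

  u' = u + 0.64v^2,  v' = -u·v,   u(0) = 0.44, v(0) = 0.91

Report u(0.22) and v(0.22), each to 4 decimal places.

Heun on (u,v): k1 = f(x_n, state_n); k2 = f(x_n + h, state_n + h·k1); state_{n+1} = state_n + (h/2)·(k1 + k2).
0.000000: (0.440000, 0.910000)
  k1 = (0.969984, -0.400400)
  predictor → (0.546698, 0.865956)
  k2 = (1.026621, -0.473417)
  → (0.549813, 0.861940)
0.110000: (0.549813, 0.861940)
  k1 = (1.025295, -0.473906)
  predictor → (0.662596, 0.809810)
  k2 = (1.082303, -0.536577)
  → (0.665731, 0.806364)
(u(0.22), v(0.22)) ≈ (0.6657, 0.8064)

0.6657, 0.8064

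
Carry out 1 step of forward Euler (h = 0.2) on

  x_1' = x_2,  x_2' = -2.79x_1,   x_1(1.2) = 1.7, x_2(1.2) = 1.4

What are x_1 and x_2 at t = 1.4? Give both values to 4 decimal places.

Euler on (x_1,x_2): x_1_{n+1} = x_1_n + h·x_1', x_2_{n+1} = x_2_n + h·x_2'.
1.200000: (1.700000, 1.400000); f=(1.400000, -4.743000) → (1.980000, 0.451400)
(x_1(1.4), x_2(1.4)) ≈ (1.9800, 0.4514)

1.9800, 0.4514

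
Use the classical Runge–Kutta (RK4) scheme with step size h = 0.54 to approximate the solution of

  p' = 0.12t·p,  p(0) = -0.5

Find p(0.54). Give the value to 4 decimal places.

-0.5088

RK4: k1 = f(t_n, p_n); k2 = f(t_n + h/2, p_n + (h/2)·k1); k3 = f(t_n + h/2, p_n + (h/2)·k2); k4 = f(t_n + h, p_n + h·k3); p_{n+1} = p_n + (h/6)·(k1 + 2k2 + 2k3 + k4).
t=0.000000, p=-0.500000:
  k1 = f(0.000000, -0.500000) = 0.000000
  k2 = f(0.270000, -0.500000) = -0.016200
  k3 = f(0.270000, -0.504374) = -0.016342
  k4 = f(0.540000, -0.508825) = -0.032972
  p ← -0.500000 + (0.54/6)·(k1 + 2k2 + 2k3 + k4) = -0.508825
p(0.54) ≈ -0.5088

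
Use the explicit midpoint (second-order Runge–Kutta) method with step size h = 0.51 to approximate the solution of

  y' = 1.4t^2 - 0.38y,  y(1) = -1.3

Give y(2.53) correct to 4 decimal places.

Midpoint: k1 = f(t_n, y_n); k2 = f(t_n + h/2, y_n + (h/2)·k1); y_{n+1} = y_n + h·k2.
t=1.000000, y=-1.300000:
  k1 = f(1.000000, -1.300000) = 1.894000
  k2 = f(1.255000, -0.817030) = 2.515506
  y ← -1.300000 + 0.51·2.515506 = -0.017092
t=1.510000, y=-0.017092:
  k1 = f(1.510000, -0.017092) = 3.198635
  k2 = f(1.765000, 0.798560) = 4.057862
  y ← -0.017092 + 0.51·4.057862 = 2.052418
t=2.020000, y=2.052418:
  k1 = f(2.020000, 2.052418) = 4.932641
  k2 = f(2.275000, 3.310241) = 5.987983
  y ← 2.052418 + 0.51·5.987983 = 5.106289
y(2.53) ≈ 5.1063

5.1063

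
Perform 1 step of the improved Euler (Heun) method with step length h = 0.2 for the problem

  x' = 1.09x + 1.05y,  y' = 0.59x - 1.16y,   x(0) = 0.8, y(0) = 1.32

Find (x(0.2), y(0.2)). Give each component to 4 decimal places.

1.2786, 1.1594

Heun on (x,y): k1 = f(t_n, state_n); k2 = f(t_n + h, state_n + h·k1); state_{n+1} = state_n + (h/2)·(k1 + k2).
0.000000: (0.800000, 1.320000)
  k1 = (2.258000, -1.059200)
  predictor → (1.251600, 1.108160)
  k2 = (2.527812, -0.547022)
  → (1.278581, 1.159378)
(x(0.2), y(0.2)) ≈ (1.2786, 1.1594)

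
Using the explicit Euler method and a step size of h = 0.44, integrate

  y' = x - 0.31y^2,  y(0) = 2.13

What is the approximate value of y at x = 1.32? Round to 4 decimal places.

1.5157

Euler: y_{n+1} = y_n + h·f(x_n, y_n).
x=0.000000, y=2.130000: f=-1.406439 → y ← 2.130000 + 0.44·(-1.406439) = 1.511167
x=0.440000, y=1.511167: f=-0.267924 → y ← 1.511167 + 0.44·(-0.267924) = 1.393280
x=0.880000, y=1.393280: f=0.278219 → y ← 1.393280 + 0.44·0.278219 = 1.515697
y(1.32) ≈ 1.5157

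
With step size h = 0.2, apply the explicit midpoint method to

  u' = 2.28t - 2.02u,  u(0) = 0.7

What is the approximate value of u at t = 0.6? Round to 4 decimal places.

0.5101

Midpoint: k1 = f(t_n, u_n); k2 = f(t_n + h/2, u_n + (h/2)·k1); u_{n+1} = u_n + h·k2.
t=0.000000, u=0.700000:
  k1 = f(0.000000, 0.700000) = -1.414000
  k2 = f(0.100000, 0.558600) = -0.900372
  u ← 0.700000 + 0.2·(-0.900372) = 0.519926
t=0.200000, u=0.519926:
  k1 = f(0.200000, 0.519926) = -0.594250
  k2 = f(0.300000, 0.460501) = -0.246211
  u ← 0.519926 + 0.2·(-0.246211) = 0.470683
t=0.400000, u=0.470683:
  k1 = f(0.400000, 0.470683) = -0.038780
  k2 = f(0.500000, 0.466805) = 0.197053
  u ← 0.470683 + 0.2·0.197053 = 0.510094
u(0.6) ≈ 0.5101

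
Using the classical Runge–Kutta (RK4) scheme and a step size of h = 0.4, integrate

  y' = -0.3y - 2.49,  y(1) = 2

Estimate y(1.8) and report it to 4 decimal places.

-0.1977

RK4: k1 = f(s_n, y_n); k2 = f(s_n + h/2, y_n + (h/2)·k1); k3 = f(s_n + h/2, y_n + (h/2)·k2); k4 = f(s_n + h, y_n + h·k3); y_{n+1} = y_n + (h/6)·(k1 + 2k2 + 2k3 + k4).
s=1.000000, y=2.000000:
  k1 = f(1.000000, 2.000000) = -3.090000
  k2 = f(1.200000, 1.382000) = -2.904600
  k3 = f(1.200000, 1.419080) = -2.915724
  k4 = f(1.400000, 0.833710) = -2.740113
  y ← 2.000000 + (0.4/6)·(k1 + 2k2 + 2k3 + k4) = 0.835283
s=1.400000, y=0.835283:
  k1 = f(1.400000, 0.835283) = -2.740585
  k2 = f(1.600000, 0.287166) = -2.576150
  k3 = f(1.600000, 0.320053) = -2.586016
  k4 = f(1.800000, -0.199124) = -2.430263
  y ← 0.835283 + (0.4/6)·(k1 + 2k2 + 2k3 + k4) = -0.197729
y(1.8) ≈ -0.1977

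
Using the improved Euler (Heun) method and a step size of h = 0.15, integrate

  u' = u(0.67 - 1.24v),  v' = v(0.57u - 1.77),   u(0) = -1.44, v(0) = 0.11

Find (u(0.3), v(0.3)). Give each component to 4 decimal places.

Heun on (u,v): k1 = f(t_n, state_n); k2 = f(t_n + h, state_n + h·k1); state_{n+1} = state_n + (h/2)·(k1 + k2).
0.000000: (-1.440000, 0.110000)
  k1 = (-0.768384, -0.284988)
  predictor → (-1.555258, 0.067252)
  k2 = (-0.912326, -0.178654)
  → (-1.566053, 0.075227)
0.150000: (-1.566053, 0.075227)
  k1 = (-0.903172, -0.200303)
  predictor → (-1.701529, 0.045181)
  k2 = (-1.044696, -0.123791)
  → (-1.712143, 0.050920)
(u(0.3), v(0.3)) ≈ (-1.7121, 0.0509)

-1.7121, 0.0509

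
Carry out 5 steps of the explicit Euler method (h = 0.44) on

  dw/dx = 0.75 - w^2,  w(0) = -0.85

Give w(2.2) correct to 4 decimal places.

Euler: w_{n+1} = w_n + h·f(x_n, w_n).
x=0.000000, w=-0.850000: f=0.027500 → w ← -0.850000 + 0.44·0.027500 = -0.837900
x=0.440000, w=-0.837900: f=0.047924 → w ← -0.837900 + 0.44·0.047924 = -0.816814
x=0.880000, w=-0.816814: f=0.082816 → w ← -0.816814 + 0.44·0.082816 = -0.780375
x=1.320000, w=-0.780375: f=0.141015 → w ← -0.780375 + 0.44·0.141015 = -0.718328
x=1.760000, w=-0.718328: f=0.234005 → w ← -0.718328 + 0.44·0.234005 = -0.615366
w(2.2) ≈ -0.6154

-0.6154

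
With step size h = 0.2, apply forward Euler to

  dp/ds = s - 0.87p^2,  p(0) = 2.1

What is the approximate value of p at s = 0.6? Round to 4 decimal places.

Euler: p_{n+1} = p_n + h·f(s_n, p_n).
s=0.000000, p=2.100000: f=-3.836700 → p ← 2.100000 + 0.2·(-3.836700) = 1.332660
s=0.200000, p=1.332660: f=-1.345105 → p ← 1.332660 + 0.2·(-1.345105) = 1.063639
s=0.400000, p=1.063639: f=-0.584255 → p ← 1.063639 + 0.2·(-0.584255) = 0.946788
p(0.6) ≈ 0.9468

0.9468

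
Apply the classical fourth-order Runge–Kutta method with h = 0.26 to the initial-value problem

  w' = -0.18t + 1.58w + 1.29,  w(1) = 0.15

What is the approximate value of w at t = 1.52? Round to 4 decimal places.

1.2034

RK4: k1 = f(t_n, w_n); k2 = f(t_n + h/2, w_n + (h/2)·k1); k3 = f(t_n + h/2, w_n + (h/2)·k2); k4 = f(t_n + h, w_n + h·k3); w_{n+1} = w_n + (h/6)·(k1 + 2k2 + 2k3 + k4).
t=1.000000, w=0.150000:
  k1 = f(1.000000, 0.150000) = 1.347000
  k2 = f(1.130000, 0.325110) = 1.600274
  k3 = f(1.130000, 0.358036) = 1.652296
  k4 = f(1.260000, 0.579597) = 1.978963
  w ← 0.150000 + (0.26/6)·(k1 + 2k2 + 2k3 + k4) = 0.576014
t=1.260000, w=0.576014:
  k1 = f(1.260000, 0.576014) = 1.973303
  k2 = f(1.390000, 0.832544) = 2.355219
  k3 = f(1.390000, 0.882193) = 2.433665
  k4 = f(1.520000, 1.208767) = 2.926252
  w ← 0.576014 + (0.26/6)·(k1 + 2k2 + 2k3 + k4) = 1.203365
w(1.52) ≈ 1.2034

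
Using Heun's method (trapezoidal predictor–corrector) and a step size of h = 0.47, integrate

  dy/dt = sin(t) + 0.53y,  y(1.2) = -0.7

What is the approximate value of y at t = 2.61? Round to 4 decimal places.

Heun: k1 = f(t_n, y_n); k2 = f(t_n + h, y_n + h·k1); y_{n+1} = y_n + (h/2)·(k1 + k2).
t=1.200000, y=-0.700000:
  k1 = f(1.200000, -0.700000) = 0.561039
  k2 = f(1.670000, -0.436312) = 0.763838
  y ← -0.700000 + (0.47/2)·(0.561039 + 0.763838) = -0.388654
t=1.670000, y=-0.388654:
  k1 = f(1.670000, -0.388654) = 0.789097
  k2 = f(2.140000, -0.017778) = 0.832908
  y ← -0.388654 + (0.47/2)·(0.789097 + 0.832908) = -0.007483
t=2.140000, y=-0.007483:
  k1 = f(2.140000, -0.007483) = 0.838365
  k2 = f(2.610000, 0.386549) = 0.711778
  y ← -0.007483 + (0.47/2)·(0.838365 + 0.711778) = 0.356801
y(2.61) ≈ 0.3568

0.3568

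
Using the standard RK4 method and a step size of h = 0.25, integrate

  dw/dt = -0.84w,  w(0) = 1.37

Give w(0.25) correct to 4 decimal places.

1.1105

RK4: k1 = f(t_n, w_n); k2 = f(t_n + h/2, w_n + (h/2)·k1); k3 = f(t_n + h/2, w_n + (h/2)·k2); k4 = f(t_n + h, w_n + h·k3); w_{n+1} = w_n + (h/6)·(k1 + 2k2 + 2k3 + k4).
t=0.000000, w=1.370000:
  k1 = f(0.000000, 1.370000) = -1.150800
  k2 = f(0.125000, 1.226150) = -1.029966
  k3 = f(0.125000, 1.241254) = -1.042654
  k4 = f(0.250000, 1.109337) = -0.931843
  w ← 1.370000 + (0.25/6)·(k1 + 2k2 + 2k3 + k4) = 1.110505
w(0.25) ≈ 1.1105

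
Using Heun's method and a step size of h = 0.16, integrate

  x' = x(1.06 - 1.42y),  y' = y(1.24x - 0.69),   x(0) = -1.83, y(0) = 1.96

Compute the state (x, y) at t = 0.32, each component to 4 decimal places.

Heun on (x,y): k1 = f(t_n, state_n); k2 = f(t_n + h, state_n + h·k1); state_{n+1} = state_n + (h/2)·(k1 + k2).
0.000000: (-1.830000, 1.960000)
  k1 = (3.153456, -5.800032)
  predictor → (-1.325447, 1.031995)
  k2 = (0.537380, -2.408216)
  → (-1.534733, 1.303340)
0.160000: (-1.534733, 1.303340)
  k1 = (1.213580, -3.379651)
  predictor → (-1.340560, 0.762596)
  k2 = (0.030680, -1.793851)
  → (-1.435192, 0.889460)
(x(0.32), y(0.32)) ≈ (-1.4352, 0.8895)

-1.4352, 0.8895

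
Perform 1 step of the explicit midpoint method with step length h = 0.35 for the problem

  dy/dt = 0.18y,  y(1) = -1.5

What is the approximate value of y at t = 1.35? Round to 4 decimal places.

-1.5975

Midpoint: k1 = f(t_n, y_n); k2 = f(t_n + h/2, y_n + (h/2)·k1); y_{n+1} = y_n + h·k2.
t=1.000000, y=-1.500000:
  k1 = f(1.000000, -1.500000) = -0.270000
  k2 = f(1.175000, -1.547250) = -0.278505
  y ← -1.500000 + 0.35·(-0.278505) = -1.597477
y(1.35) ≈ -1.5975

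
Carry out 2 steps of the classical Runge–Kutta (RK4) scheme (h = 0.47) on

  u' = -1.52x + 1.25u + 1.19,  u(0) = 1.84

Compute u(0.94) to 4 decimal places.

RK4: k1 = f(x_n, u_n); k2 = f(x_n + h/2, u_n + (h/2)·k1); k3 = f(x_n + h/2, u_n + (h/2)·k2); k4 = f(x_n + h, u_n + h·k3); u_{n+1} = u_n + (h/6)·(k1 + 2k2 + 2k3 + k4).
x=0.000000, u=1.840000:
  k1 = f(0.000000, 1.840000) = 3.490000
  k2 = f(0.235000, 2.660150) = 4.157988
  k3 = f(0.235000, 2.817127) = 4.354209
  k4 = f(0.470000, 3.886478) = 5.333698
  u ← 1.840000 + (0.47/6)·(k1 + 2k2 + 2k3 + k4) = 3.864767
x=0.470000, u=3.864767:
  k1 = f(0.470000, 3.864767) = 5.306559
  k2 = f(0.705000, 5.111808) = 6.508161
  k3 = f(0.705000, 5.394185) = 6.861131
  k4 = f(0.940000, 7.089499) = 8.623073
  u ← 3.864767 + (0.47/6)·(k1 + 2k2 + 2k3 + k4) = 7.050444
u(0.94) ≈ 7.0504

7.0504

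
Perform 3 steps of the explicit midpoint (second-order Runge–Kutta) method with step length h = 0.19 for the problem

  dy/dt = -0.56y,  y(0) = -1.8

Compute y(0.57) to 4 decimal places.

-1.3090

Midpoint: k1 = f(t_n, y_n); k2 = f(t_n + h/2, y_n + (h/2)·k1); y_{n+1} = y_n + h·k2.
t=0.000000, y=-1.800000:
  k1 = f(0.000000, -1.800000) = 1.008000
  k2 = f(0.095000, -1.704240) = 0.954374
  y ← -1.800000 + 0.19·0.954374 = -1.618669
t=0.190000, y=-1.618669:
  k1 = f(0.190000, -1.618669) = 0.906455
  k2 = f(0.285000, -1.532556) = 0.858231
  y ← -1.618669 + 0.19·0.858231 = -1.455605
t=0.380000, y=-1.455605:
  k1 = f(0.380000, -1.455605) = 0.815139
  k2 = f(0.475000, -1.378167) = 0.771773
  y ← -1.455605 + 0.19·0.771773 = -1.308968
y(0.57) ≈ -1.3090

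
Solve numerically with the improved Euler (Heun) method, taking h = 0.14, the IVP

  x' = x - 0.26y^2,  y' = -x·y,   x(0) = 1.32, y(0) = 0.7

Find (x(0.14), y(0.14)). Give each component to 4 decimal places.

Heun on (x,y): k1 = f(t_n, state_n); k2 = f(t_n + h, state_n + h·k1); state_{n+1} = state_n + (h/2)·(k1 + k2).
0.000000: (1.320000, 0.700000)
  k1 = (1.192600, -0.924000)
  predictor → (1.486964, 0.570640)
  k2 = (1.402300, -0.848521)
  → (1.501643, 0.575924)
(x(0.14), y(0.14)) ≈ (1.5016, 0.5759)

1.5016, 0.5759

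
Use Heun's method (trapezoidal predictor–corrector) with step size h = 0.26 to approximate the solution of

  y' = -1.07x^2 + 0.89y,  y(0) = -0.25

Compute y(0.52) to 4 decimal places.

-0.4568

Heun: k1 = f(x_n, y_n); k2 = f(x_n + h, y_n + h·k1); y_{n+1} = y_n + (h/2)·(k1 + k2).
x=0.000000, y=-0.250000:
  k1 = f(0.000000, -0.250000) = -0.222500
  k2 = f(0.260000, -0.307850) = -0.346319
  y ← -0.250000 + (0.26/2)·(-0.222500 + (-0.346319)) = -0.323946
x=0.260000, y=-0.323946:
  k1 = f(0.260000, -0.323946) = -0.360644
  k2 = f(0.520000, -0.417714) = -0.661093
  y ← -0.323946 + (0.26/2)·(-0.360644 + (-0.661093)) = -0.456772
y(0.52) ≈ -0.4568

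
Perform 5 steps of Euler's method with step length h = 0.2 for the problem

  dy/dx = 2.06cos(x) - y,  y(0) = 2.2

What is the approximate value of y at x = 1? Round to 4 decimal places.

Euler: y_{n+1} = y_n + h·f(x_n, y_n).
x=0.000000, y=2.200000: f=-0.140000 → y ← 2.200000 + 0.2·(-0.140000) = 2.172000
x=0.200000, y=2.172000: f=-0.153063 → y ← 2.172000 + 0.2·(-0.153063) = 2.141387
x=0.400000, y=2.141387: f=-0.244002 → y ← 2.141387 + 0.2·(-0.244002) = 2.092587
x=0.600000, y=2.092587: f=-0.392396 → y ← 2.092587 + 0.2·(-0.392396) = 2.014108
x=0.800000, y=2.014108: f=-0.578892 → y ← 2.014108 + 0.2·(-0.578892) = 1.898330
y(1) ≈ 1.8983

1.8983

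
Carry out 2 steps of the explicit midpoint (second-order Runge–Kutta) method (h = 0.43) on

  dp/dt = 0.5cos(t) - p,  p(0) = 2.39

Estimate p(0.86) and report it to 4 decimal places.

1.2871

Midpoint: k1 = f(t_n, p_n); k2 = f(t_n + h/2, p_n + (h/2)·k1); p_{n+1} = p_n + h·k2.
t=0.000000, p=2.390000:
  k1 = f(0.000000, 2.390000) = -1.890000
  k2 = f(0.215000, 1.983650) = -1.495162
  p ← 2.390000 + 0.43·(-1.495162) = 1.747080
t=0.430000, p=1.747080:
  k1 = f(0.430000, 1.747080) = -1.292598
  k2 = f(0.645000, 1.469172) = -1.069622
  p ← 1.747080 + 0.43·(-1.069622) = 1.287143
p(0.86) ≈ 1.2871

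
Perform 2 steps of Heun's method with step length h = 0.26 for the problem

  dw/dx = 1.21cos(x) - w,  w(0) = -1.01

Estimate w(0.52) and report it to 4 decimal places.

Heun: k1 = f(x_n, w_n); k2 = f(x_n + h, w_n + h·k1); w_{n+1} = w_n + (h/2)·(k1 + k2).
x=0.000000, w=-1.010000:
  k1 = f(0.000000, -1.010000) = 2.220000
  k2 = f(0.260000, -0.432800) = 1.602132
  w ← -1.010000 + (0.26/2)·(2.220000 + 1.602132) = -0.513123
x=0.260000, w=-0.513123:
  k1 = f(0.260000, -0.513123) = 1.682455
  k2 = f(0.520000, -0.075685) = 1.125746
  w ← -0.513123 + (0.26/2)·(1.682455 + 1.125746) = -0.148057
w(0.52) ≈ -0.1481

-0.1481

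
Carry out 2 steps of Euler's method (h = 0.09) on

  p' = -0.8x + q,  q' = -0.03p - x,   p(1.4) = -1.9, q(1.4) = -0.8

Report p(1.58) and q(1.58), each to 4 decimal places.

Euler on (p,q): p_{n+1} = p_n + h·p', q_{n+1} = q_n + h·q'.
1.400000: (-1.900000, -0.800000); f=(-1.920000, -1.343000) → (-2.072800, -0.920870)
1.490000: (-2.072800, -0.920870); f=(-2.112870, -1.427816) → (-2.262958, -1.049373)
(p(1.58), q(1.58)) ≈ (-2.2630, -1.0494)

-2.2630, -1.0494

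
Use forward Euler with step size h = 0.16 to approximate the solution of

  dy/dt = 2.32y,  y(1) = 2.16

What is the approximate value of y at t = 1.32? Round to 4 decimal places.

4.0612

Euler: y_{n+1} = y_n + h·f(t_n, y_n).
t=1.000000, y=2.160000: f=5.011200 → y ← 2.160000 + 0.16·5.011200 = 2.961792
t=1.160000, y=2.961792: f=6.871357 → y ← 2.961792 + 0.16·6.871357 = 4.061209
y(1.32) ≈ 4.0612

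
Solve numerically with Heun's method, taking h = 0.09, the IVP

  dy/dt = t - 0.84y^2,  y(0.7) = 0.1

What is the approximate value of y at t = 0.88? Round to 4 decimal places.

Heun: k1 = f(t_n, y_n); k2 = f(t_n + h, y_n + h·k1); y_{n+1} = y_n + (h/2)·(k1 + k2).
t=0.700000, y=0.100000:
  k1 = f(0.700000, 0.100000) = 0.691600
  k2 = f(0.790000, 0.162244) = 0.767889
  y ← 0.100000 + (0.09/2)·(0.691600 + 0.767889) = 0.165677
t=0.790000, y=0.165677:
  k1 = f(0.790000, 0.165677) = 0.766943
  k2 = f(0.880000, 0.234702) = 0.833729
  y ← 0.165677 + (0.09/2)·(0.766943 + 0.833729) = 0.237707
y(0.88) ≈ 0.2377

0.2377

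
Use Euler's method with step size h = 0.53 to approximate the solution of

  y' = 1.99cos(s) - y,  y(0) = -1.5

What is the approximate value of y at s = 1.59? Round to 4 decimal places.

1.0206

Euler: y_{n+1} = y_n + h·f(s_n, y_n).
s=0.000000, y=-1.500000: f=3.490000 → y ← -1.500000 + 0.53·3.490000 = 0.349700
s=0.530000, y=0.349700: f=1.367286 → y ← 0.349700 + 0.53·1.367286 = 1.074362
s=1.060000, y=1.074362: f=-0.101506 → y ← 1.074362 + 0.53·(-0.101506) = 1.020563
y(1.59) ≈ 1.0206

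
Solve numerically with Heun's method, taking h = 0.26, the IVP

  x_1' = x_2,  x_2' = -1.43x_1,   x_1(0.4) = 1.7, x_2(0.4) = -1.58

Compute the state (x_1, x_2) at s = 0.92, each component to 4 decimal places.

Heun on (x_1,x_2): k1 = f(s_n, state_n); k2 = f(s_n + h, state_n + h·k1); state_{n+1} = state_n + (h/2)·(k1 + k2).
0.400000: (1.700000, -1.580000)
  k1 = (-1.580000, -2.431000)
  predictor → (1.289200, -2.212060)
  k2 = (-2.212060, -1.843556)
  → (1.207032, -2.135692)
0.660000: (1.207032, -2.135692)
  k1 = (-2.135692, -1.726056)
  predictor → (0.651752, -2.584467)
  k2 = (-2.584467, -0.932006)
  → (0.593412, -2.481240)
(x_1(0.92), x_2(0.92)) ≈ (0.5934, -2.4812)

0.5934, -2.4812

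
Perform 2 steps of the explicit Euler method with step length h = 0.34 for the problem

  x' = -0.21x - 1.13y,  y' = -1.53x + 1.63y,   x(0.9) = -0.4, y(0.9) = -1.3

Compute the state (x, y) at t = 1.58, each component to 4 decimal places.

Euler on (x,y): x_{n+1} = x_n + h·x', y_{n+1} = y_n + h·y'.
0.900000: (-0.400000, -1.300000); f=(1.553000, -1.507000) → (0.128020, -1.812380)
1.240000: (0.128020, -1.812380); f=(2.021105, -3.150050) → (0.815196, -2.883397)
(x(1.58), y(1.58)) ≈ (0.8152, -2.8834)

0.8152, -2.8834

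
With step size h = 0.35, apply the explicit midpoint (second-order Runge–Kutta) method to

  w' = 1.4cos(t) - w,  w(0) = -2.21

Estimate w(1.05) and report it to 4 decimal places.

-0.1017

Midpoint: k1 = f(t_n, w_n); k2 = f(t_n + h/2, w_n + (h/2)·k1); w_{n+1} = w_n + h·k2.
t=0.000000, w=-2.210000:
  k1 = f(0.000000, -2.210000) = 3.610000
  k2 = f(0.175000, -1.578250) = 2.956867
  w ← -2.210000 + 0.35·2.956867 = -1.175096
t=0.350000, w=-1.175096:
  k1 = f(0.350000, -1.175096) = 2.490218
  k2 = f(0.525000, -0.739308) = 1.950762
  w ← -1.175096 + 0.35·1.950762 = -0.492330
t=0.700000, w=-0.492330:
  k1 = f(0.700000, -0.492330) = 1.563109
  k2 = f(0.875000, -0.218786) = 1.116181
  w ← -0.492330 + 0.35·1.116181 = -0.101666
w(1.05) ≈ -0.1017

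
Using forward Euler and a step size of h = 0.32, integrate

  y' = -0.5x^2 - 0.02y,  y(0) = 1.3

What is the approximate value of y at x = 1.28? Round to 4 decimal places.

Euler: y_{n+1} = y_n + h·f(x_n, y_n).
x=0.000000, y=1.300000: f=-0.026000 → y ← 1.300000 + 0.32·(-0.026000) = 1.291680
x=0.320000, y=1.291680: f=-0.077034 → y ← 1.291680 + 0.32·(-0.077034) = 1.267029
x=0.640000, y=1.267029: f=-0.230141 → y ← 1.267029 + 0.32·(-0.230141) = 1.193384
x=0.960000, y=1.193384: f=-0.484668 → y ← 1.193384 + 0.32·(-0.484668) = 1.038291
y(1.28) ≈ 1.0383

1.0383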